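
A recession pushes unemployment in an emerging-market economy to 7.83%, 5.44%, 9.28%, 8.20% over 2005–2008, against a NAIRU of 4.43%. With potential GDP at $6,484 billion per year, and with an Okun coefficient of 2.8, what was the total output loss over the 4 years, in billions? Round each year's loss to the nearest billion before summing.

$2,365 billion

Year 2005: gap = -2.8 × (7.83 - 4.43) = -9.52%, loss ≈ 6484 × 9.52/100 ≈ 617.
Year 2006: gap = -2.8 × (5.44 - 4.43) = -2.828%, loss ≈ 6484 × 2.828/100 ≈ 183.
Year 2007: gap = -2.8 × (9.28 - 4.43) = -13.58%, loss ≈ 6484 × 13.58/100 ≈ 881.
Year 2008: gap = -2.8 × (8.2 - 4.43) = -10.556%, loss ≈ 6484 × 10.556/100 ≈ 684.
Total lost output = 617 + 183 + 881 + 684 = 2365 billion.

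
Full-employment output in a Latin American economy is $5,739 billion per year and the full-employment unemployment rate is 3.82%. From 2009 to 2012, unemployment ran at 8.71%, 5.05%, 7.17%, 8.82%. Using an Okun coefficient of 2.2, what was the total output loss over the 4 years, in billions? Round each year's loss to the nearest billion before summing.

$1,826 billion

Year 2009: gap = -2.2 × (8.71 - 3.82) = -10.758%, loss ≈ 5739 × 10.758/100 ≈ 617.
Year 2010: gap = -2.2 × (5.05 - 3.82) = -2.706%, loss ≈ 5739 × 2.706/100 ≈ 155.
Year 2011: gap = -2.2 × (7.17 - 3.82) = -7.37%, loss ≈ 5739 × 7.37/100 ≈ 423.
Year 2012: gap = -2.2 × (8.82 - 3.82) = -11%, loss ≈ 5739 × 11/100 ≈ 631.
Total lost output = 617 + 155 + 423 + 631 = 1826 billion.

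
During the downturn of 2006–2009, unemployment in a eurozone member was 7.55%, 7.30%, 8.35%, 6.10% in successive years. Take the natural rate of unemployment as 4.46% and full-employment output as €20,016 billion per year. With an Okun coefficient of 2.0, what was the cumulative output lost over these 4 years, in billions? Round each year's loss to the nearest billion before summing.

€4,588 billion

Year 2006: gap = -2.0 × (7.55 - 4.46) = -6.18%, loss ≈ 20016 × 6.18/100 ≈ 1237.
Year 2007: gap = -2.0 × (7.3 - 4.46) = -5.68%, loss ≈ 20016 × 5.68/100 ≈ 1137.
Year 2008: gap = -2.0 × (8.35 - 4.46) = -7.78%, loss ≈ 20016 × 7.78/100 ≈ 1557.
Year 2009: gap = -2.0 × (6.1 - 4.46) = -3.28%, loss ≈ 20016 × 3.28/100 ≈ 657.
Total lost output = 1237 + 1137 + 1557 + 657 = 4588 billion.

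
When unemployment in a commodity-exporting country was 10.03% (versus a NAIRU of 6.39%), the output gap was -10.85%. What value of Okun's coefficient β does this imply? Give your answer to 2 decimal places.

β ≈ 2.98

Okun's law: output gap = -β × (u - u*).
-10.85 = -β × (10.03 - 6.39) = -β × 3.64, so β = 10.85/3.64 = 2.98.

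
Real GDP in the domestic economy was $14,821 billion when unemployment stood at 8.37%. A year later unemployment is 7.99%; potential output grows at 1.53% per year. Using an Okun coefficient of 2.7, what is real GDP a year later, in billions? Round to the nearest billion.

$15,200 billion

Δu = 7.99 - 8.37 = -0.38 points.
Okun's law (growth form): g_Y = g_Y* - β × Δu = 1.53 - 2.7 × (-0.38) = 1.53 + 1.026 = 2.556%.
Real GDP in the next year = 14821 × (1 + 2.556/100) = 14821 × 1.02556 ≈ 15200 billion.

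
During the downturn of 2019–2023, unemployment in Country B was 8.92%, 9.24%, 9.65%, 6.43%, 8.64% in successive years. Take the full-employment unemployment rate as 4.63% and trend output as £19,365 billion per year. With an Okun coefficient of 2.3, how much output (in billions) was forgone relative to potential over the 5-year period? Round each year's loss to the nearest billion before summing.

£8,788 billion

Year 2019: gap = -2.3 × (8.92 - 4.63) = -9.867%, loss ≈ 19365 × 9.867/100 ≈ 1911.
Year 2020: gap = -2.3 × (9.24 - 4.63) = -10.603%, loss ≈ 19365 × 10.603/100 ≈ 2053.
Year 2021: gap = -2.3 × (9.65 - 4.63) = -11.546%, loss ≈ 19365 × 11.546/100 ≈ 2236.
Year 2022: gap = -2.3 × (6.43 - 4.63) = -4.14%, loss ≈ 19365 × 4.14/100 ≈ 802.
Year 2023: gap = -2.3 × (8.64 - 4.63) = -9.223%, loss ≈ 19365 × 9.223/100 ≈ 1786.
Total lost output = 1911 + 2053 + 2236 + 802 + 1786 = 8788 billion.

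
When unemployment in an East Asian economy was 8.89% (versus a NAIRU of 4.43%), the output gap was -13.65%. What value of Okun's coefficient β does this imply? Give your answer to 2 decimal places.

Okun's law: output gap = -β × (u - u*).
-13.65 = -β × (8.89 - 4.43) = -β × 4.46, so β = 13.65/4.46 = 3.06.

β ≈ 3.06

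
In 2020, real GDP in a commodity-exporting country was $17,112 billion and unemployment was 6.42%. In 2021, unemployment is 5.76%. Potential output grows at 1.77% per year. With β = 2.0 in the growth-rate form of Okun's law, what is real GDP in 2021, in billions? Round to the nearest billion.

$17,641 billion

Δu = 5.76 - 6.42 = -0.66 points.
Okun's law (growth form): g_Y = g_Y* - β × Δu = 1.77 - 2.0 × (-0.66) = 1.77 + 1.32 = 3.09%.
Real GDP in the next year = 17112 × (1 + 3.09/100) = 17112 × 1.0309 ≈ 17641 billion.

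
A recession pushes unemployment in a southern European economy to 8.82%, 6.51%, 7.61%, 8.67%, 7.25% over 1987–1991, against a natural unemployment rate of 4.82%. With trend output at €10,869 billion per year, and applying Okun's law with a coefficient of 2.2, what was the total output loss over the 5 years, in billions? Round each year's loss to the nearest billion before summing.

€3,529 billion

Year 1987: gap = -2.2 × (8.82 - 4.82) = -8.8%, loss ≈ 10869 × 8.8/100 ≈ 956.
Year 1988: gap = -2.2 × (6.51 - 4.82) = -3.718%, loss ≈ 10869 × 3.718/100 ≈ 404.
Year 1989: gap = -2.2 × (7.61 - 4.82) = -6.138%, loss ≈ 10869 × 6.138/100 ≈ 667.
Year 1990: gap = -2.2 × (8.67 - 4.82) = -8.47%, loss ≈ 10869 × 8.47/100 ≈ 921.
Year 1991: gap = -2.2 × (7.25 - 4.82) = -5.346%, loss ≈ 10869 × 5.346/100 ≈ 581.
Total lost output = 956 + 404 + 667 + 921 + 581 = 3529 billion.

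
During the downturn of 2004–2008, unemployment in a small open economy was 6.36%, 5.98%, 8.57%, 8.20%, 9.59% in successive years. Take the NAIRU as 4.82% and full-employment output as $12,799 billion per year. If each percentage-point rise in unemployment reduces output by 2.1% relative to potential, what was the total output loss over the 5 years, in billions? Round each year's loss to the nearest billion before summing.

$3,924 billion

Year 2004: gap = -2.1 × (6.36 - 4.82) = -3.234%, loss ≈ 12799 × 3.234/100 ≈ 414.
Year 2005: gap = -2.1 × (5.98 - 4.82) = -2.436%, loss ≈ 12799 × 2.436/100 ≈ 312.
Year 2006: gap = -2.1 × (8.57 - 4.82) = -7.875%, loss ≈ 12799 × 7.875/100 ≈ 1008.
Year 2007: gap = -2.1 × (8.2 - 4.82) = -7.098%, loss ≈ 12799 × 7.098/100 ≈ 908.
Year 2008: gap = -2.1 × (9.59 - 4.82) = -10.017%, loss ≈ 12799 × 10.017/100 ≈ 1282.
Total lost output = 414 + 312 + 1008 + 908 + 1282 = 3924 billion.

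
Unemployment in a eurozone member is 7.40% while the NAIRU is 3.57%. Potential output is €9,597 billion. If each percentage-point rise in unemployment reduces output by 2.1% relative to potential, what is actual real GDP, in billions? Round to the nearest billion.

Unemployment gap = 7.4 - 3.57 = 3.83 points, so the output gap is -2.1 × 3.83 = -8.043%.
Actual GDP = 9597 × (1 - 8.043/100) = 9597 × 0.91957 ≈ 8825 billion.

€8,825 billion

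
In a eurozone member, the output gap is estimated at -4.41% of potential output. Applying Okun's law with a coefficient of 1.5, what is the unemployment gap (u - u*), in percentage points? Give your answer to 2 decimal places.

2.94 percentage points

Okun's law: output gap = -β × (u - u*), so u - u* = -(output gap)/β.
u - u* = -(-4.41)/1.5 = 2.94 percentage points.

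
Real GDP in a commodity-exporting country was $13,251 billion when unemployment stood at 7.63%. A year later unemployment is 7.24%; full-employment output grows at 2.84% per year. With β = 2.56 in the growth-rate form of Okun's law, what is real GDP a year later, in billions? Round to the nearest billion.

$13,760 billion

Δu = 7.24 - 7.63 = -0.39 points.
Okun's law (growth form): g_Y = g_Y* - β × Δu = 2.84 - 2.56 × (-0.39) = 2.84 + 0.9984 = 3.8384%.
Real GDP in the next year = 13251 × (1 + 3.8384/100) = 13251 × 1.038384 ≈ 13760 billion.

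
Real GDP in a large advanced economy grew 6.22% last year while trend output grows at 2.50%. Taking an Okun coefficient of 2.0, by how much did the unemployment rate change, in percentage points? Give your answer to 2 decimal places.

Growth-rate Okun's law: g_Y = g_Y* - β × Δu, so Δu = (g_Y* - g_Y)/β.
Δu = (2.5 - 6.22)/2.0 = -3.72/2.0 = -1.86 percentage points.

-1.86 percentage points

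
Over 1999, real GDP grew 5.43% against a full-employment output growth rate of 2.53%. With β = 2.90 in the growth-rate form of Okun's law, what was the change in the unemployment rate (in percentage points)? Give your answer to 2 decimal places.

-1.00 percentage points

Growth-rate Okun's law: g_Y = g_Y* - β × Δu, so Δu = (g_Y* - g_Y)/β.
Δu = (2.53 - 5.43)/2.90 = -2.9/2.90 = -1.00 percentage point.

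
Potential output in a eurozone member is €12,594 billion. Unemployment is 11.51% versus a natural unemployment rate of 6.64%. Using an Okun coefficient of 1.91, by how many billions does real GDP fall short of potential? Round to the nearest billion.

€1,171 billion

Output gap = -1.91 × (11.51 - 6.64) = -1.91 × 4.87 = -9.3017%.
Actual GDP ≈ 12594 × 0.906983 ≈ 11423 billion, so the shortfall is 12594 - 11423 = 1171 billion.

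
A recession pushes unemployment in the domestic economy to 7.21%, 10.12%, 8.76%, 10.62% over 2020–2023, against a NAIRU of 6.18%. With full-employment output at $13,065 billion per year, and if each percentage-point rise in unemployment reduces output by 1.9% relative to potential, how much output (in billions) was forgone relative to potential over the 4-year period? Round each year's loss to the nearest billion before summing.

$2,976 billion

Year 2020: gap = -1.9 × (7.21 - 6.18) = -1.957%, loss ≈ 13065 × 1.957/100 ≈ 256.
Year 2021: gap = -1.9 × (10.12 - 6.18) = -7.486%, loss ≈ 13065 × 7.486/100 ≈ 978.
Year 2022: gap = -1.9 × (8.76 - 6.18) = -4.902%, loss ≈ 13065 × 4.902/100 ≈ 640.
Year 2023: gap = -1.9 × (10.62 - 6.18) = -8.436%, loss ≈ 13065 × 8.436/100 ≈ 1102.
Total lost output = 256 + 978 + 640 + 1102 = 2976 billion.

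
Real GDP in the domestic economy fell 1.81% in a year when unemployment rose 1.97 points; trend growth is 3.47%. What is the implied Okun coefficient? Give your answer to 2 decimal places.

β ≈ 2.68

Growth form: g_Y = g_Y* - β × Δu, so β = (g_Y* - g_Y)/Δu.
β = (3.47 + 1.81)/1.97 = 5.28/1.97 = 2.68.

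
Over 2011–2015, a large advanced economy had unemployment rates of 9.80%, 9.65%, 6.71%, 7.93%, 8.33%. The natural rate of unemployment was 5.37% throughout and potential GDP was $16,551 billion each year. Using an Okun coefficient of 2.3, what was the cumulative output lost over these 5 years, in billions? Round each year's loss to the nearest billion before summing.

Year 2011: gap = -2.3 × (9.8 - 5.37) = -10.189%, loss ≈ 16551 × 10.189/100 ≈ 1686.
Year 2012: gap = -2.3 × (9.65 - 5.37) = -9.844%, loss ≈ 16551 × 9.844/100 ≈ 1629.
Year 2013: gap = -2.3 × (6.71 - 5.37) = -3.082%, loss ≈ 16551 × 3.082/100 ≈ 510.
Year 2014: gap = -2.3 × (7.93 - 5.37) = -5.888%, loss ≈ 16551 × 5.888/100 ≈ 975.
Year 2015: gap = -2.3 × (8.33 - 5.37) = -6.808%, loss ≈ 16551 × 6.808/100 ≈ 1127.
Total lost output = 1686 + 1629 + 510 + 975 + 1127 = 5927 billion.

$5,927 billion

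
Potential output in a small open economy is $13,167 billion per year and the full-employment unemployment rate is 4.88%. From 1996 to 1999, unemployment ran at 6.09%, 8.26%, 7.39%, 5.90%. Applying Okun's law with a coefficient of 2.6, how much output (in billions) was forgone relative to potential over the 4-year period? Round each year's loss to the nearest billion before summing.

$2,779 billion

Year 1996: gap = -2.6 × (6.09 - 4.88) = -3.146%, loss ≈ 13167 × 3.146/100 ≈ 414.
Year 1997: gap = -2.6 × (8.26 - 4.88) = -8.788%, loss ≈ 13167 × 8.788/100 ≈ 1157.
Year 1998: gap = -2.6 × (7.39 - 4.88) = -6.526%, loss ≈ 13167 × 6.526/100 ≈ 859.
Year 1999: gap = -2.6 × (5.9 - 4.88) = -2.652%, loss ≈ 13167 × 2.652/100 ≈ 349.
Total lost output = 414 + 1157 + 859 + 349 = 2779 billion.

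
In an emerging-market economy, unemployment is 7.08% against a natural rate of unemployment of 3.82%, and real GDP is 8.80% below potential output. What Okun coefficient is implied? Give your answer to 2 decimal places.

Okun's law: output gap = -β × (u - u*).
-8.80 = -β × (7.08 - 3.82) = -β × 3.26, so β = 8.8/3.26 = 2.70.

β ≈ 2.70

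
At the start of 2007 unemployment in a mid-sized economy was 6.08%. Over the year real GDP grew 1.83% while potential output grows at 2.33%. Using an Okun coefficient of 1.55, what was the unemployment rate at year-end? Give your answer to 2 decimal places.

6.40%

Growth-rate Okun's law: g_Y = g_Y* - β × Δu, so Δu = (g_Y* - g_Y)/β.
Δu = (2.33 - 1.83)/1.55 = 0.5/1.55 = 0.32 percentage points.
Year-end unemployment = 6.08 + 0.32 = 6.40%.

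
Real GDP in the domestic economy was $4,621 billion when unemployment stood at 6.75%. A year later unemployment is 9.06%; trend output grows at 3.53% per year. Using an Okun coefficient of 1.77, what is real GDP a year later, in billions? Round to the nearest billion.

Δu = 9.06 - 6.75 = 2.31 points.
Okun's law (growth form): g_Y = g_Y* - β × Δu = 3.53 - 1.77 × (2.31) = 3.53 - 4.0887 = -0.5587%.
Real GDP in the next year = 4621 × (1 - 0.5587/100) = 4621 × 0.994413 ≈ 4595 billion.

$4,595 billion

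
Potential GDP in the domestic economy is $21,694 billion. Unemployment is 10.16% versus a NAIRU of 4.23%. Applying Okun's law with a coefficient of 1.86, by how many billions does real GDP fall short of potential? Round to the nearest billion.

$2,393 billion

Output gap = -1.86 × (10.16 - 4.23) = -1.86 × 5.93 = -11.0298%.
Actual GDP ≈ 21694 × 0.889702 ≈ 19301 billion, so the shortfall is 21694 - 19301 = 2393 billion.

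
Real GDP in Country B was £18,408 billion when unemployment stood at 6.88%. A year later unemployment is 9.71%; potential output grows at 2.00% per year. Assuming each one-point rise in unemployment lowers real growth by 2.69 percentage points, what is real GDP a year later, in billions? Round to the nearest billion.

Δu = 9.71 - 6.88 = 2.83 points.
Okun's law (growth form): g_Y = g_Y* - β × Δu = 2.00 - 2.69 × (2.83) = 2 - 7.6127 = -5.6127%.
Real GDP in the next year = 18408 × (1 - 5.6127/100) = 18408 × 0.943873 ≈ 17375 billion.

£17,375 billion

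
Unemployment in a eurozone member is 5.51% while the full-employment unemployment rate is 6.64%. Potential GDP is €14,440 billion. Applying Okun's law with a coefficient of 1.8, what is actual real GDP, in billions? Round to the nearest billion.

€14,734 billion

Unemployment gap = 5.51 - 6.64 = -1.13 points, so the output gap is -1.8 × (-1.13) = 2.034%.
Actual GDP = 14440 × (1 + 2.034/100) = 14440 × 1.02034 ≈ 14734 billion.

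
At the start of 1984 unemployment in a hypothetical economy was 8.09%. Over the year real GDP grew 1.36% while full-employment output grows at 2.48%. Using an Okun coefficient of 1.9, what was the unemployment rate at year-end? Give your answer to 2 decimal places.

8.68%

Growth-rate Okun's law: g_Y = g_Y* - β × Δu, so Δu = (g_Y* - g_Y)/β.
Δu = (2.48 - 1.36)/1.9 = 1.12/1.9 = 0.59 percentage points.
Year-end unemployment = 8.09 + 0.59 = 8.68%.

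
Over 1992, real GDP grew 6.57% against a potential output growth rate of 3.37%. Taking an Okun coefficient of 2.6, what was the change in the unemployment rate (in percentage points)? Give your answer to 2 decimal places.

-1.23 percentage points

Growth-rate Okun's law: g_Y = g_Y* - β × Δu, so Δu = (g_Y* - g_Y)/β.
Δu = (3.37 - 6.57)/2.6 = -3.2/2.6 = -1.23 percentage points.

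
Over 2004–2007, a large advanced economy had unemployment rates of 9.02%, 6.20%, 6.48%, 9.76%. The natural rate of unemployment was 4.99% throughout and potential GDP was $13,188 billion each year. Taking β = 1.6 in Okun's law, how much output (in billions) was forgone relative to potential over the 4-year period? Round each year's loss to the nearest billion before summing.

$2,426 billion

Year 2004: gap = -1.6 × (9.02 - 4.99) = -6.448%, loss ≈ 13188 × 6.448/100 ≈ 850.
Year 2005: gap = -1.6 × (6.2 - 4.99) = -1.936%, loss ≈ 13188 × 1.936/100 ≈ 255.
Year 2006: gap = -1.6 × (6.48 - 4.99) = -2.384%, loss ≈ 13188 × 2.384/100 ≈ 314.
Year 2007: gap = -1.6 × (9.76 - 4.99) = -7.632%, loss ≈ 13188 × 7.632/100 ≈ 1007.
Total lost output = 850 + 255 + 314 + 1007 = 2426 billion.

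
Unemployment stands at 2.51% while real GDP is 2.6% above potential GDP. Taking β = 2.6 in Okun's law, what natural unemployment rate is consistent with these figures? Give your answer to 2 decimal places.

3.51%

From Okun's law, u - u* = -(output gap)/β = -(2.6)/2.6 = -1 point.
So u* = 2.51 + 1 = 3.51%.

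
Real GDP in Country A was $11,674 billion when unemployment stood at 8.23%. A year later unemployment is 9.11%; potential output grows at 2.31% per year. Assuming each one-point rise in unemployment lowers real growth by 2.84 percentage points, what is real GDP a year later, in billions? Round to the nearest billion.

$11,652 billion

Δu = 9.11 - 8.23 = 0.88 points.
Okun's law (growth form): g_Y = g_Y* - β × Δu = 2.31 - 2.84 × (0.88) = 2.31 - 2.4992 = -0.1892%.
Real GDP in the next year = 11674 × (1 - 0.1892/100) = 11674 × 0.998108 ≈ 11652 billion.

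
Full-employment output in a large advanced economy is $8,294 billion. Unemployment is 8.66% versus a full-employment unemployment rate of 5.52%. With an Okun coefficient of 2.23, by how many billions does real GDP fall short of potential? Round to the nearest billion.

Output gap = -2.23 × (8.66 - 5.52) = -2.23 × 3.14 = -7.0022%.
Actual GDP ≈ 8294 × 0.929978 ≈ 7713 billion, so the shortfall is 8294 - 7713 = 581 billion.

$581 billion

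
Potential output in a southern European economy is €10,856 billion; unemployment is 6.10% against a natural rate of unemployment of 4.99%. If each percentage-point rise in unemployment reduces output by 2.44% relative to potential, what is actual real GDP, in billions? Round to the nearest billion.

€10,562 billion

Unemployment gap = 6.1 - 4.99 = 1.11 points, so the output gap is -2.44 × 1.11 = -2.7084%.
Actual GDP = 10856 × (1 - 2.7084/100) = 10856 × 0.972916 ≈ 10562 billion.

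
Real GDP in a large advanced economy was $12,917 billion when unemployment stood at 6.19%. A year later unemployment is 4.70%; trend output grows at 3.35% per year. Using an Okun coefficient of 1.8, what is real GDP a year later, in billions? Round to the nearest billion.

Δu = 4.7 - 6.19 = -1.49 points.
Okun's law (growth form): g_Y = g_Y* - β × Δu = 3.35 - 1.8 × (-1.49) = 3.35 + 2.682 = 6.032%.
Real GDP in the next year = 12917 × (1 + 6.032/100) = 12917 × 1.06032 ≈ 13696 billion.

$13,696 billion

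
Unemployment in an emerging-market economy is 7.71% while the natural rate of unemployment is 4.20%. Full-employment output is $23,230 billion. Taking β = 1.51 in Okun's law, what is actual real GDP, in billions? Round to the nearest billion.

$21,999 billion

Unemployment gap = 7.71 - 4.2 = 3.51 points, so the output gap is -1.51 × 3.51 = -5.3001%.
Actual GDP = 23230 × (1 - 5.3001/100) = 23230 × 0.946999 ≈ 21999 billion.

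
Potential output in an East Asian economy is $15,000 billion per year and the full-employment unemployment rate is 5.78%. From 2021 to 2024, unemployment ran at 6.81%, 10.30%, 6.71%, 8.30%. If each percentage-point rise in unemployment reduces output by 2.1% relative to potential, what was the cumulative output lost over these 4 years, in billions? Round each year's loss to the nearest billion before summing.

Year 2021: gap = -2.1 × (6.81 - 5.78) = -2.163%, loss ≈ 15000 × 2.163/100 ≈ 324.
Year 2022: gap = -2.1 × (10.3 - 5.78) = -9.492%, loss ≈ 15000 × 9.492/100 ≈ 1424.
Year 2023: gap = -2.1 × (6.71 - 5.78) = -1.953%, loss ≈ 15000 × 1.953/100 ≈ 293.
Year 2024: gap = -2.1 × (8.3 - 5.78) = -5.292%, loss ≈ 15000 × 5.292/100 ≈ 794.
Total lost output = 324 + 1424 + 293 + 794 = 2835 billion.

$2,835 billion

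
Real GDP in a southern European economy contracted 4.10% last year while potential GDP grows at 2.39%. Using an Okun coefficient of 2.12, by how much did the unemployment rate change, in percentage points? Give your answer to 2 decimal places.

3.06 percentage points

Growth-rate Okun's law: g_Y = g_Y* - β × Δu, so Δu = (g_Y* - g_Y)/β.
Δu = (2.39 + 4.1)/2.12 = 6.49/2.12 = 3.06 percentage points.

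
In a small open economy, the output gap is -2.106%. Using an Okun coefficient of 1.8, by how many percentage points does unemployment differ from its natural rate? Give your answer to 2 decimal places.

Okun's law: output gap = -β × (u - u*), so u - u* = -(output gap)/β.
u - u* = -(-2.106)/1.8 = 1.17 percentage points.

1.17 percentage points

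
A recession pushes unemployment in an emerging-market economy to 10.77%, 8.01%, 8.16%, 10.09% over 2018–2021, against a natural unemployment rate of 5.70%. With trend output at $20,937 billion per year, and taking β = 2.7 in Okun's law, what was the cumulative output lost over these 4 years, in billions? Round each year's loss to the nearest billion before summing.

$8,045 billion

Year 2018: gap = -2.7 × (10.77 - 5.7) = -13.689%, loss ≈ 20937 × 13.689/100 ≈ 2866.
Year 2019: gap = -2.7 × (8.01 - 5.7) = -6.237%, loss ≈ 20937 × 6.237/100 ≈ 1306.
Year 2020: gap = -2.7 × (8.16 - 5.7) = -6.642%, loss ≈ 20937 × 6.642/100 ≈ 1391.
Year 2021: gap = -2.7 × (10.09 - 5.7) = -11.853%, loss ≈ 20937 × 11.853/100 ≈ 2482.
Total lost output = 2866 + 1306 + 1391 + 2482 = 8045 billion.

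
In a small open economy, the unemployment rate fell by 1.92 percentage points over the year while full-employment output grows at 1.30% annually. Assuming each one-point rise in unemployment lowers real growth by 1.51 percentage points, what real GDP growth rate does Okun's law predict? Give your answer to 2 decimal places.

4.20%

Growth-rate Okun's law: g_Y = g_Y* - β × Δu.
g_Y = 1.30 - 1.51 × (-1.92) = 1.3 + 2.8992 = 4.1992%, i.e. 4.20% to 2 d.p.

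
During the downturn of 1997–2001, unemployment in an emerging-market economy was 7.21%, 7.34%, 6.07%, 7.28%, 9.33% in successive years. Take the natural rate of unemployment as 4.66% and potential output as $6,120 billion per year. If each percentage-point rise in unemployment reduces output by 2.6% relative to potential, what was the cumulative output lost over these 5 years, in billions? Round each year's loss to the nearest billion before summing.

$2,216 billion

Year 1997: gap = -2.6 × (7.21 - 4.66) = -6.63%, loss ≈ 6120 × 6.63/100 ≈ 406.
Year 1998: gap = -2.6 × (7.34 - 4.66) = -6.968%, loss ≈ 6120 × 6.968/100 ≈ 426.
Year 1999: gap = -2.6 × (6.07 - 4.66) = -3.666%, loss ≈ 6120 × 3.666/100 ≈ 224.
Year 2000: gap = -2.6 × (7.28 - 4.66) = -6.812%, loss ≈ 6120 × 6.812/100 ≈ 417.
Year 2001: gap = -2.6 × (9.33 - 4.66) = -12.142%, loss ≈ 6120 × 12.142/100 ≈ 743.
Total lost output = 406 + 426 + 224 + 417 + 743 = 2216 billion.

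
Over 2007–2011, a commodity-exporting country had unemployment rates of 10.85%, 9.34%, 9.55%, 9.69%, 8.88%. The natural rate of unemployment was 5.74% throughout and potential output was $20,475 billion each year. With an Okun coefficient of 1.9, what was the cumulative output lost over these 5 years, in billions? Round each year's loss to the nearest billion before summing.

$7,629 billion

Year 2007: gap = -1.9 × (10.85 - 5.74) = -9.709%, loss ≈ 20475 × 9.709/100 ≈ 1988.
Year 2008: gap = -1.9 × (9.34 - 5.74) = -6.84%, loss ≈ 20475 × 6.84/100 ≈ 1400.
Year 2009: gap = -1.9 × (9.55 - 5.74) = -7.239%, loss ≈ 20475 × 7.239/100 ≈ 1482.
Year 2010: gap = -1.9 × (9.69 - 5.74) = -7.505%, loss ≈ 20475 × 7.505/100 ≈ 1537.
Year 2011: gap = -1.9 × (8.88 - 5.74) = -5.966%, loss ≈ 20475 × 5.966/100 ≈ 1222.
Total lost output = 1988 + 1400 + 1482 + 1537 + 1222 = 7629 billion.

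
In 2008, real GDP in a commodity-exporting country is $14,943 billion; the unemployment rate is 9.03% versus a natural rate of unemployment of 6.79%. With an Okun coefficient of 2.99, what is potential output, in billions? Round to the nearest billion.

Unemployment gap = 9.03 - 6.79 = 2.24 points, so output gap = -2.99 × 2.24 = -6.6976%.
Since Y = Y* × (1 + gap/100), Y* = 14943/0.933024 ≈ 16016 billion.

$16,016 billion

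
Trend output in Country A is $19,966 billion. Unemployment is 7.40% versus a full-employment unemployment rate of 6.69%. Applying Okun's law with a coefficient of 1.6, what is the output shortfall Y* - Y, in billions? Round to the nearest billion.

Output gap = -1.6 × (7.4 - 6.69) = -1.6 × 0.71 = -1.136%.
Actual GDP ≈ 19966 × 0.98864 ≈ 19739 billion, so the shortfall is 19966 - 19739 = 227 billion.

$227 billion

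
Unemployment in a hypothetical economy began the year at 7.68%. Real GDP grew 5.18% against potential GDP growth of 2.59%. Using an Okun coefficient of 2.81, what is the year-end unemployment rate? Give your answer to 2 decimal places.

Growth-rate Okun's law: g_Y = g_Y* - β × Δu, so Δu = (g_Y* - g_Y)/β.
Δu = (2.59 - 5.18)/2.81 = -2.59/2.81 = -0.92 percentage points.
Year-end unemployment = 7.68 - 0.92 = 6.76%.

6.76%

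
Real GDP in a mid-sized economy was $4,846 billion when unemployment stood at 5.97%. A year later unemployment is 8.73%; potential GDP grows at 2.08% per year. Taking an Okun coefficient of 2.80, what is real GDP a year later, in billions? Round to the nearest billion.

Δu = 8.73 - 5.97 = 2.76 points.
Okun's law (growth form): g_Y = g_Y* - β × Δu = 2.08 - 2.80 × (2.76) = 2.08 - 7.728 = -5.648%.
Real GDP in the next year = 4846 × (1 - 5.648/100) = 4846 × 0.94352 ≈ 4572 billion.

$4,572 billion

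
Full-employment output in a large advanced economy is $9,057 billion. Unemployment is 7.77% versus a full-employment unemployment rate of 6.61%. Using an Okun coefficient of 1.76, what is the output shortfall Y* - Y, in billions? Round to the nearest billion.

Output gap = -1.76 × (7.77 - 6.61) = -1.76 × 1.16 = -2.0416%.
Actual GDP ≈ 9057 × 0.979584 ≈ 8872 billion, so the shortfall is 9057 - 8872 = 185 billion.

$185 billion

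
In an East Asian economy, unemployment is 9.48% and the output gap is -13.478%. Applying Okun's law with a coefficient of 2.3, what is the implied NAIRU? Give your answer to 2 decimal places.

3.62%

From Okun's law, u - u* = -(output gap)/β = -(-13.478)/2.3 = 5.86 points.
So u* = 9.48 - 5.86 = 3.62%.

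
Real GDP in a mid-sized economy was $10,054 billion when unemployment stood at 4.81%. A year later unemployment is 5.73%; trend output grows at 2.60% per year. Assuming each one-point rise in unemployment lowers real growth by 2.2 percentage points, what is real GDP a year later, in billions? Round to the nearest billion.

$10,112 billion

Δu = 5.73 - 4.81 = 0.92 points.
Okun's law (growth form): g_Y = g_Y* - β × Δu = 2.60 - 2.2 × (0.92) = 2.6 - 2.024 = 0.576%.
Real GDP in the next year = 10054 × (1 + 0.576/100) = 10054 × 1.00576 ≈ 10112 billion.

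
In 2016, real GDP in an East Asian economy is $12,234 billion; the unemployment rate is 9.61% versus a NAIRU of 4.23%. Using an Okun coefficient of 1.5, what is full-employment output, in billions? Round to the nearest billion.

$13,308 billion

Unemployment gap = 9.61 - 4.23 = 5.38 points, so output gap = -1.5 × 5.38 = -8.07%.
Since Y = Y* × (1 + gap/100), Y* = 12234/0.9193 ≈ 13308 billion.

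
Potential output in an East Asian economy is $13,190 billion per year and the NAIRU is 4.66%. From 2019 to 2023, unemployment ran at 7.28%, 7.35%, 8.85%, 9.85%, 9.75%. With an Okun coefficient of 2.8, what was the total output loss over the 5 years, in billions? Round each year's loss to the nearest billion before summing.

Year 2019: gap = -2.8 × (7.28 - 4.66) = -7.336%, loss ≈ 13190 × 7.336/100 ≈ 968.
Year 2020: gap = -2.8 × (7.35 - 4.66) = -7.532%, loss ≈ 13190 × 7.532/100 ≈ 993.
Year 2021: gap = -2.8 × (8.85 - 4.66) = -11.732%, loss ≈ 13190 × 11.732/100 ≈ 1547.
Year 2022: gap = -2.8 × (9.85 - 4.66) = -14.532%, loss ≈ 13190 × 14.532/100 ≈ 1917.
Year 2023: gap = -2.8 × (9.75 - 4.66) = -14.252%, loss ≈ 13190 × 14.252/100 ≈ 1880.
Total lost output = 968 + 993 + 1547 + 1917 + 1880 = 7305 billion.

$7,305 billion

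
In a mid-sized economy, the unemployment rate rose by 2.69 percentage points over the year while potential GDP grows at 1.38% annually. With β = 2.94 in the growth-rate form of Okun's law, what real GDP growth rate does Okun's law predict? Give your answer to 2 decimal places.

Growth-rate Okun's law: g_Y = g_Y* - β × Δu.
g_Y = 1.38 - 2.94 × (2.69) = 1.38 - 7.9086 = -6.5286%, i.e. -6.53% to 2 d.p.

-6.53%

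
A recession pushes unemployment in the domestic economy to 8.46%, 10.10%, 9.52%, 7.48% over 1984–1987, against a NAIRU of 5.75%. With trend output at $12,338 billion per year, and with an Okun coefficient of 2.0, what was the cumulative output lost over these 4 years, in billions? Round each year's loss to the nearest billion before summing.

Year 1984: gap = -2.0 × (8.46 - 5.75) = -5.42%, loss ≈ 12338 × 5.42/100 ≈ 669.
Year 1985: gap = -2.0 × (10.1 - 5.75) = -8.7%, loss ≈ 12338 × 8.7/100 ≈ 1073.
Year 1986: gap = -2.0 × (9.52 - 5.75) = -7.54%, loss ≈ 12338 × 7.54/100 ≈ 930.
Year 1987: gap = -2.0 × (7.48 - 5.75) = -3.46%, loss ≈ 12338 × 3.46/100 ≈ 427.
Total lost output = 669 + 1073 + 930 + 427 = 3099 billion.

$3,099 billion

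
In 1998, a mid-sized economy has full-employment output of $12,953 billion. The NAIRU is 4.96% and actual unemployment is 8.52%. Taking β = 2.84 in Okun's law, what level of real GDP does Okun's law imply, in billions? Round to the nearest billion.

$11,643 billion

Unemployment gap = 8.52 - 4.96 = 3.56 points, so the output gap is -2.84 × 3.56 = -10.1104%.
Actual GDP = 12953 × (1 - 10.1104/100) = 12953 × 0.898896 ≈ 11643 billion.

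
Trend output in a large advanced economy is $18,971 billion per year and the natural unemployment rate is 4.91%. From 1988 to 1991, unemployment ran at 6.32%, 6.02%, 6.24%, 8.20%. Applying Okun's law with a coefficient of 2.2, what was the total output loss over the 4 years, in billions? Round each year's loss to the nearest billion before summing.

Year 1988: gap = -2.2 × (6.32 - 4.91) = -3.102%, loss ≈ 18971 × 3.102/100 ≈ 588.
Year 1989: gap = -2.2 × (6.02 - 4.91) = -2.442%, loss ≈ 18971 × 2.442/100 ≈ 463.
Year 1990: gap = -2.2 × (6.24 - 4.91) = -2.926%, loss ≈ 18971 × 2.926/100 ≈ 555.
Year 1991: gap = -2.2 × (8.2 - 4.91) = -7.238%, loss ≈ 18971 × 7.238/100 ≈ 1373.
Total lost output = 588 + 463 + 555 + 1373 = 2979 billion.

$2,979 billion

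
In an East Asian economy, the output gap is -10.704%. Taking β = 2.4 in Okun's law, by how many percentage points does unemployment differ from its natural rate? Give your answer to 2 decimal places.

4.46 percentage points

Okun's law: output gap = -β × (u - u*), so u - u* = -(output gap)/β.
u - u* = -(-10.704)/2.4 = 4.46 percentage points.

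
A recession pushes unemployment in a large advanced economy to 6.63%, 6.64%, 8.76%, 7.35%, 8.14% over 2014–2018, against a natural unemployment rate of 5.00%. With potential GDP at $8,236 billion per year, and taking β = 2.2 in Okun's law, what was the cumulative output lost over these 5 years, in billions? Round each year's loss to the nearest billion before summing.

Year 2014: gap = -2.2 × (6.63 - 5) = -3.586%, loss ≈ 8236 × 3.586/100 ≈ 295.
Year 2015: gap = -2.2 × (6.64 - 5) = -3.608%, loss ≈ 8236 × 3.608/100 ≈ 297.
Year 2016: gap = -2.2 × (8.76 - 5) = -8.272%, loss ≈ 8236 × 8.272/100 ≈ 681.
Year 2017: gap = -2.2 × (7.35 - 5) = -5.17%, loss ≈ 8236 × 5.17/100 ≈ 426.
Year 2018: gap = -2.2 × (8.14 - 5) = -6.908%, loss ≈ 8236 × 6.908/100 ≈ 569.
Total lost output = 295 + 297 + 681 + 426 + 569 = 2268 billion.

$2,268 billion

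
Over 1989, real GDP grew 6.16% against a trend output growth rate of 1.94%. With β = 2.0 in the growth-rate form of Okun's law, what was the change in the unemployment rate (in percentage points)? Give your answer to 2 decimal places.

Growth-rate Okun's law: g_Y = g_Y* - β × Δu, so Δu = (g_Y* - g_Y)/β.
Δu = (1.94 - 6.16)/2.0 = -4.22/2.0 = -2.11 percentage points.

-2.11 percentage points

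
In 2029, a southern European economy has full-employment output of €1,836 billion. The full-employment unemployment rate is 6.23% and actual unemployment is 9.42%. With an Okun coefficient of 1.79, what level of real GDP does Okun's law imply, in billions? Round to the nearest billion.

Unemployment gap = 9.42 - 6.23 = 3.19 points, so the output gap is -1.79 × 3.19 = -5.7101%.
Actual GDP = 1836 × (1 - 5.7101/100) = 1836 × 0.942899 ≈ 1731 billion.

€1,731 billion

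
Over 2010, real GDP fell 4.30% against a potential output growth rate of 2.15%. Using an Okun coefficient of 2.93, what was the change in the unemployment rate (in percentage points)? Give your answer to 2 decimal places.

2.20 percentage points

Growth-rate Okun's law: g_Y = g_Y* - β × Δu, so Δu = (g_Y* - g_Y)/β.
Δu = (2.15 + 4.3)/2.93 = 6.45/2.93 = 2.20 percentage points.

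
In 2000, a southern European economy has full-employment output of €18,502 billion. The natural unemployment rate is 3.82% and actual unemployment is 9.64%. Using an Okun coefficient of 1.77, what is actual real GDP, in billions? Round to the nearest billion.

€16,596 billion

Unemployment gap = 9.64 - 3.82 = 5.82 points, so the output gap is -1.77 × 5.82 = -10.3014%.
Actual GDP = 18502 × (1 - 10.3014/100) = 18502 × 0.896986 ≈ 16596 billion.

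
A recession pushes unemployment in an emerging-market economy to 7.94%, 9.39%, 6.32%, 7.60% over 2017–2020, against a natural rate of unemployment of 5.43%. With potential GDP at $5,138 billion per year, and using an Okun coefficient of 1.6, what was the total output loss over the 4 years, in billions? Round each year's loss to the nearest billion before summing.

Year 2017: gap = -1.6 × (7.94 - 5.43) = -4.016%, loss ≈ 5138 × 4.016/100 ≈ 206.
Year 2018: gap = -1.6 × (9.39 - 5.43) = -6.336%, loss ≈ 5138 × 6.336/100 ≈ 326.
Year 2019: gap = -1.6 × (6.32 - 5.43) = -1.424%, loss ≈ 5138 × 1.424/100 ≈ 73.
Year 2020: gap = -1.6 × (7.6 - 5.43) = -3.472%, loss ≈ 5138 × 3.472/100 ≈ 178.
Total lost output = 206 + 326 + 73 + 178 = 783 billion.

$783 billion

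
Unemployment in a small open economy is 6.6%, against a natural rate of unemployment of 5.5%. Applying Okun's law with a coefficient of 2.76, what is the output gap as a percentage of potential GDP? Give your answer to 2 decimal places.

-3.04%

The unemployment gap is 6.6 - 5.5 = 1.1 percentage points.
Okun's law gives an output gap of -2.76 × 1.1 = -3.036%, i.e. 3.04% below potential.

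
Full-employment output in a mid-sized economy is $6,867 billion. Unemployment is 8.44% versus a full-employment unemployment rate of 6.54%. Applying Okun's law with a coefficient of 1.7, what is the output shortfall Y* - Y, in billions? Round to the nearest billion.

$222 billion

Output gap = -1.7 × (8.44 - 6.54) = -1.7 × 1.9 = -3.23%.
Actual GDP ≈ 6867 × 0.9677 ≈ 6645 billion, so the shortfall is 6867 - 6645 = 222 billion.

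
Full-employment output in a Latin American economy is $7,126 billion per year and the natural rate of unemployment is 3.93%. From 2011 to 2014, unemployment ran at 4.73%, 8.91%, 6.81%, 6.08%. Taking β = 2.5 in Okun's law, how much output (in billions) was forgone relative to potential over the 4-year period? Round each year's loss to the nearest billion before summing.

$1,926 billion

Year 2011: gap = -2.5 × (4.73 - 3.93) = -2%, loss ≈ 7126 × 2/100 ≈ 143.
Year 2012: gap = -2.5 × (8.91 - 3.93) = -12.45%, loss ≈ 7126 × 12.45/100 ≈ 887.
Year 2013: gap = -2.5 × (6.81 - 3.93) = -7.2%, loss ≈ 7126 × 7.2/100 ≈ 513.
Year 2014: gap = -2.5 × (6.08 - 3.93) = -5.375%, loss ≈ 7126 × 5.375/100 ≈ 383.
Total lost output = 143 + 887 + 513 + 383 = 1926 billion.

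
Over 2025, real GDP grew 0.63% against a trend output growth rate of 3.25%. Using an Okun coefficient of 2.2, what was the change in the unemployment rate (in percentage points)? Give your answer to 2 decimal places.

Growth-rate Okun's law: g_Y = g_Y* - β × Δu, so Δu = (g_Y* - g_Y)/β.
Δu = (3.25 - 0.63)/2.2 = 2.62/2.2 = 1.19 percentage points.

1.19 percentage points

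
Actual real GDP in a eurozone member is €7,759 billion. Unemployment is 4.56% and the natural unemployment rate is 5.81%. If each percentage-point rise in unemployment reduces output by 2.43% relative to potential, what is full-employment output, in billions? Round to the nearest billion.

€7,530 billion

Unemployment gap = 4.56 - 5.81 = -1.25 points, so output gap = -2.43 × (-1.25) = 3.0375%.
Since Y = Y* × (1 + gap/100), Y* = 7759/1.030375 ≈ 7530 billion.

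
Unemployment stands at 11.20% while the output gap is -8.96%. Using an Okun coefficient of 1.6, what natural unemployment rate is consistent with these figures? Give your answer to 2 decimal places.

5.60%

From Okun's law, u - u* = -(output gap)/β = -(-8.96)/1.6 = 5.6 points.
So u* = 11.2 - 5.6 = 5.60%.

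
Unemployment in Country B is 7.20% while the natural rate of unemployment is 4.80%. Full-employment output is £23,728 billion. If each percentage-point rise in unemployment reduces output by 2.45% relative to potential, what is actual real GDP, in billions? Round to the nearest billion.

Unemployment gap = 7.2 - 4.8 = 2.4 points, so the output gap is -2.45 × 2.4 = -5.88%.
Actual GDP = 23728 × (1 - 5.88/100) = 23728 × 0.9412 ≈ 22333 billion.

£22,333 billion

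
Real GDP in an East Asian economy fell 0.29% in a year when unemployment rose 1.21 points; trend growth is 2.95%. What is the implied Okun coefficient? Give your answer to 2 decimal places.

β ≈ 2.68

Growth form: g_Y = g_Y* - β × Δu, so β = (g_Y* - g_Y)/Δu.
β = (2.95 + 0.29)/1.21 = 3.24/1.21 = 2.68.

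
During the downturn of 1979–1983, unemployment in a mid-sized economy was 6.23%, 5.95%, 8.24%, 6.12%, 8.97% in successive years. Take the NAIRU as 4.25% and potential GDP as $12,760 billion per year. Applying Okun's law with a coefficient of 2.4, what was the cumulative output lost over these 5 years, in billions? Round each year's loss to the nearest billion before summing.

$4,367 billion

Year 1979: gap = -2.4 × (6.23 - 4.25) = -4.752%, loss ≈ 12760 × 4.752/100 ≈ 606.
Year 1980: gap = -2.4 × (5.95 - 4.25) = -4.08%, loss ≈ 12760 × 4.08/100 ≈ 521.
Year 1981: gap = -2.4 × (8.24 - 4.25) = -9.576%, loss ≈ 12760 × 9.576/100 ≈ 1222.
Year 1982: gap = -2.4 × (6.12 - 4.25) = -4.488%, loss ≈ 12760 × 4.488/100 ≈ 573.
Year 1983: gap = -2.4 × (8.97 - 4.25) = -11.328%, loss ≈ 12760 × 11.328/100 ≈ 1445.
Total lost output = 606 + 521 + 1222 + 573 + 1445 = 4367 billion.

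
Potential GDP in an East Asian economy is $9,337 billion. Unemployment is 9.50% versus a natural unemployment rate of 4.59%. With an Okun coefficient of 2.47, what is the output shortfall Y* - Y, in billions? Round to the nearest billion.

Output gap = -2.47 × (9.5 - 4.59) = -2.47 × 4.91 = -12.1277%.
Actual GDP ≈ 9337 × 0.878723 ≈ 8205 billion, so the shortfall is 9337 - 8205 = 1132 billion.

$1,132 billion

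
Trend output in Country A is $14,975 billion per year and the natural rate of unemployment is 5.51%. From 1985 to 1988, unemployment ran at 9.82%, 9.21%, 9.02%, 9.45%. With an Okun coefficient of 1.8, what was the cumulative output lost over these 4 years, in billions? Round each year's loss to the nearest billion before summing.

$4,167 billion

Year 1985: gap = -1.8 × (9.82 - 5.51) = -7.758%, loss ≈ 14975 × 7.758/100 ≈ 1162.
Year 1986: gap = -1.8 × (9.21 - 5.51) = -6.66%, loss ≈ 14975 × 6.66/100 ≈ 997.
Year 1987: gap = -1.8 × (9.02 - 5.51) = -6.318%, loss ≈ 14975 × 6.318/100 ≈ 946.
Year 1988: gap = -1.8 × (9.45 - 5.51) = -7.092%, loss ≈ 14975 × 7.092/100 ≈ 1062.
Total lost output = 1162 + 997 + 946 + 1062 = 4167 billion.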